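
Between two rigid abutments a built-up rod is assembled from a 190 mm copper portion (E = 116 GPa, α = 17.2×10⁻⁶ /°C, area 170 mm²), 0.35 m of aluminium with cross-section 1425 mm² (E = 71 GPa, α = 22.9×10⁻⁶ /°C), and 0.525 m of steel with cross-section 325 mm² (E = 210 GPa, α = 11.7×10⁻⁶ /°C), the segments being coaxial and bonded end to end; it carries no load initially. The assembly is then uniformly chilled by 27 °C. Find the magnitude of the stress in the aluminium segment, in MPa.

If the supports were absent, the total length change would be Σ αᵢΔT Lᵢ = 17.2×10⁻⁶×27×190 + 22.9×10⁻⁶×27×350 + 11.7×10⁻⁶×27×525 = 0.4705 mm.
The rigid supports impose zero overall length change; the single axial force P common to all segments must satisfy P Σ Lᵢ/(AᵢEᵢ) = δ_free.
The series flexibility is Σ Lᵢ/(AᵢEᵢ) = 190/(170×116×10³) + 350/(1425×71×10³) + 525/(325×210×10³) = 2.079×10⁻⁵ mm/N.
Hence P = δ_free / Σ(L/AE) = 0.4705/2.079×10⁻⁵ = 22.63 kN (tensile).
σ_{aluminium} = P / A = 22630 / 1425 = 15.88 MPa.

σ ≈ 15.9 MPa (tensile)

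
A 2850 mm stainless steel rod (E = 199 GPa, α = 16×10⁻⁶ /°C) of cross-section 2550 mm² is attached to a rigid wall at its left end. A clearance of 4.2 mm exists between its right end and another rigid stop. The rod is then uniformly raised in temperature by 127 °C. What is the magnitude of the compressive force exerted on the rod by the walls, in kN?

P ≈ 283 kN

Free thermal elongation = αΔT L = 16×10⁻⁶ × 127 × 2850 = 5.791 mm.
This exceeds the 4.2 mm gap, so the wall pushes back. The portion of expansion that must be recovered elastically is δ_free − gap = 5.791 − 4.2 = 1.591 mm.
So σ = E(δ_free − g)/L = 199×10³ × 1.591/2850 = 111.1 MPa.
Force on the wall = σA = 111.1 × 2550 mm² = 283.3 kN.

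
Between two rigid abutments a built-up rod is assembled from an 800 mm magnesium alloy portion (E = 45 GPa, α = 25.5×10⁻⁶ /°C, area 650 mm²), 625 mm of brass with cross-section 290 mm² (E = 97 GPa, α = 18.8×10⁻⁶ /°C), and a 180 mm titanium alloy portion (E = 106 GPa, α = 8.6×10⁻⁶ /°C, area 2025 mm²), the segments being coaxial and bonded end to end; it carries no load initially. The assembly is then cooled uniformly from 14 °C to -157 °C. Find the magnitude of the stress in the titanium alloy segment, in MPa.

σ ≈ 56.5 MPa (tensile)

With the walls removed the bar would change length by δ_free = Σ αᵢΔT Lᵢ = 25.5×10⁻⁶×171×800 + 18.8×10⁻⁶×171×625 + 8.6×10⁻⁶×171×180 = 5.762 mm.
The rigid supports impose zero overall length change; the single axial force P common to all segments must satisfy P Σ Lᵢ/(AᵢEᵢ) = δ_free.
The series flexibility is Σ Lᵢ/(AᵢEᵢ) = 800/(650×45×10³) + 625/(290×97×10³) + 180/(2025×106×10³) = 5.041×10⁻⁵ mm/N.
P = 5.762 / 5.041×10⁻⁵ = 114300 N = 114.3 kN, tensile.
σ_{titanium alloy} = P / A = 114300 / 2025 = 56.45 MPa.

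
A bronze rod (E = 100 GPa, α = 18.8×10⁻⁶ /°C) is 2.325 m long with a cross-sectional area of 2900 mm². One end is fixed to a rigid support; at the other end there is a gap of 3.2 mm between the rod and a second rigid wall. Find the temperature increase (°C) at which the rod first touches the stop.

ΔT ≈ 73.2 °C

Contact occurs when the free expansion equals the gap: αΔT L = 3.2 mm.
So ΔT = g/(αL) = 3.2/(18.8×10⁻⁶ × 2325) = 73.21 °C.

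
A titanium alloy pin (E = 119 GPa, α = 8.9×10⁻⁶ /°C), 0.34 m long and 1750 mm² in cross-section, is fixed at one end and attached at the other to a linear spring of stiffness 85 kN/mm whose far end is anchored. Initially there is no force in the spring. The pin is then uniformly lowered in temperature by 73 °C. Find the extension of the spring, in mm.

δ ≈ 0.194 mm

The unrestrained thermal change is αΔT L = 8.9×10⁻⁶ × 73 × 340 = 0.2209 mm.
Let P be the tensile force in the spring. The pin extends elastically by PL/(AE) and the spring stretches by P/k; together these equal δ_free.
P [ L/(AE) + 1/k ] = δ_free → P [ 340/(1750×119×10³) + 1/(85×10³) ] = 0.2209.
P = 0.2209 / 1.34×10⁻⁵ = 16490 N.
Spring extension = P/k = 16490/(85×10³) = 0.194 mm.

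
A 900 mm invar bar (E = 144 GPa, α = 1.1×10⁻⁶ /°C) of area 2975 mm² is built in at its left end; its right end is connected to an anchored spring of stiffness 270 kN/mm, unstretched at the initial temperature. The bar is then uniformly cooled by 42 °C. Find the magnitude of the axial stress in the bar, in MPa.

Free thermal contraction: δ_free = αΔT L = 1.1×10⁻⁶ × 42 × 900 = 0.04158 mm.
Let P be the tensile force in the spring. The bar extends elastically by PL/(AE) and the spring stretches by P/k; together these equal δ_free.
So P = δ_free / [L/(AE) + 1/k] = 0.04158 / [ 900/(2975×144×10³) + 1/(270×10³) ].
P = 0.04158 / 5.805×10⁻⁶ = 7163 N.
σ = P/A = 7163/2975 = 2.408 MPa.

σ ≈ 2.41 MPa (tensile)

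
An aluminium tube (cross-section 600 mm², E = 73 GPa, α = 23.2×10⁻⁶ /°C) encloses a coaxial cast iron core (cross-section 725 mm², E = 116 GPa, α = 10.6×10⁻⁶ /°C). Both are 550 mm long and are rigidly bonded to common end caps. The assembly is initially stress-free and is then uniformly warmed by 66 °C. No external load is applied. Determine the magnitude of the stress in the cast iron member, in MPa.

σ ≈ 33 MPa (tensile)

Equilibrium of a rigid end plate with no external load gives equal and opposite internal forces ±P in the two members. Since α_{aluminium} > α_{cast iron}, heating drives the aluminium into compression and the cast iron into tension.
Setting the final lengths equal and cancelling L: (α₁ − α₂)ΔT = P/(A₁E₁) + P/(A₂E₂).
|α₁ − α₂|·ΔT = 12.6×10⁻⁶ × 66 = 0.0008316.
1/(A₁E₁) + 1/(A₂E₂) = 1/(600×73×10³) + 1/(725×116×10³) = 3.472×10⁻⁸ N⁻¹.
So P = 0.0008316 / 3.472×10⁻⁸ = 23.95 kN.
σ_{cast iron} = P/A₂ = 23950/725 = 33.04 MPa, tensile.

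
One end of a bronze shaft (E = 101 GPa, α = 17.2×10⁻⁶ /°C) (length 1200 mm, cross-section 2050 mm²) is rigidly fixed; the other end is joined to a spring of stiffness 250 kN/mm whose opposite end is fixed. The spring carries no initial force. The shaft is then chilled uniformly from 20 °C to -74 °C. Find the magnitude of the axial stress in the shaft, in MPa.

σ ≈ 96.6 MPa (tensile)

Free thermal contraction: δ_free = αΔT L = 17.2×10⁻⁶ × 94 × 1200 = 1.94 mm.
Let P be the tensile force in the spring. The shaft extends elastically by PL/(AE) and the spring stretches by P/k; together these equal δ_free.
So P = δ_free / [L/(AE) + 1/k] = 1.94 / [ 1200/(2050×101×10³) + 1/(250×10³) ].
P = 1.94 / 9.796×10⁻⁶ = 198100 N.
σ = P/A = 198100/2050 = 96.62 MPa.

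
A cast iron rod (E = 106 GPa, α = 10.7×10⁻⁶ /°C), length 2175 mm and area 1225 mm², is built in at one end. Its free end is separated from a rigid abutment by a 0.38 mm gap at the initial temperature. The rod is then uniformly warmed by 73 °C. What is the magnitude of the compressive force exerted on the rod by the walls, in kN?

P ≈ 78.7 kN

Unrestrained expansion: δ_free = αΔT L = 10.7×10⁻⁶ × 73 × 2175 = 1.699 mm.
After closing the 0.38 mm clearance, 1.699 − 0.38 = 1.319 mm of expansion remains to be suppressed by the wall.
That suppressed elongation corresponds to σ = E·Δ/L = 106×10³ × 1.319/2175 = 64.28 MPa.
P = σA = 64.28 × 1225 = 78.74 kN.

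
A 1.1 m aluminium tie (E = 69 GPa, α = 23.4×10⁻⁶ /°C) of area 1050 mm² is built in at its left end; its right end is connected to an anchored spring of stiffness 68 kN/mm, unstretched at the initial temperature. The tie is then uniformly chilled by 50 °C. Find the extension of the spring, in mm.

The unrestrained thermal change is αΔT L = 23.4×10⁻⁶ × 50 × 1100 = 1.287 mm.
With a force P in the spring, the elastic change of the tie is PL/(AE) and that of the spring is P/k; compatibility requires their sum to equal δ_free.
P [ L/(AE) + 1/k ] = δ_free → P [ 1100/(1050×69×10³) + 1/(68×10³) ] = 1.287.
P = 1.287 / 2.989×10⁻⁵ = 43060 N.
Spring extension = P/k = 43060/(68×10³) = 0.6332 mm.

δ ≈ 0.633 mm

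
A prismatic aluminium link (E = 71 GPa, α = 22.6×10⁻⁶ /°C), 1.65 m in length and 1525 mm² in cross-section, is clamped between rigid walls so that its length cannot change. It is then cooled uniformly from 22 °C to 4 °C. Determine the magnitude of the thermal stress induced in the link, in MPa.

σ ≈ 28.9 MPa (tensile)

Because both ends are immovable the net strain is zero, and the suppressed thermal strain is αΔT = 22.6×10⁻⁶ × 18 = 406.8×10⁻⁶.
σ = EαΔT = 71×10³ × 22.6×10⁻⁶ × 18 = 28.88 MPa (tensile; the link is trying to contract).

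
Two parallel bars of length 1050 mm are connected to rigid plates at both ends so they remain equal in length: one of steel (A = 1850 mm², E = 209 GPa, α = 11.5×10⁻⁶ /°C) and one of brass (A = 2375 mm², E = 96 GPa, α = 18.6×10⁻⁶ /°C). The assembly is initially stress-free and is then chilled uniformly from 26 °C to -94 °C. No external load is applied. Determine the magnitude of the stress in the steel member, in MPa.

Equilibrium of a rigid end plate with no external load gives equal and opposite internal forces ±P in the two members. Since α_{brass} > α_{steel}, cooling drives the brass into tension and the steel into compression.
Setting the final lengths equal and cancelling L: (α₁ − α₂)ΔT = P/(A₁E₁) + P/(A₂E₂).
|α₁ − α₂|·ΔT = 7.1×10⁻⁶ × 120 = 0.000852.
1/(A₁E₁) + 1/(A₂E₂) = 1/(1850×209×10³) + 1/(2375×96×10³) = 6.972×10⁻⁹ N⁻¹.
So P = 0.000852 / 6.972×10⁻⁹ = 122.2 kN.
σ_{steel} = P/A₁ = 122200/1850 = 66.05 MPa, compressive.

σ ≈ 66.1 MPa (compressive)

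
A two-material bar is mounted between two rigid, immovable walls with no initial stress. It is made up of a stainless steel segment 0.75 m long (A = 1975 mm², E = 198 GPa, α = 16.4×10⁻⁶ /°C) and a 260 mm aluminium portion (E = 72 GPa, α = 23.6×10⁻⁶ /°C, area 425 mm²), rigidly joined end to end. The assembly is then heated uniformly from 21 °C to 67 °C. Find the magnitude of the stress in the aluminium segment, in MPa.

With the walls removed the bar would change length by δ_free = Σ αᵢΔT Lᵢ = 16.4×10⁻⁶×46×750 + 23.6×10⁻⁶×46×260 = 0.8481 mm.
The rigid supports impose zero overall length change; the single axial force P common to all segments must satisfy P Σ Lᵢ/(AᵢEᵢ) = δ_free.
The series flexibility is Σ Lᵢ/(AᵢEᵢ) = 750/(1975×198×10³) + 260/(425×72×10³) = 1.041×10⁻⁵ mm/N.
Hence P = δ_free / Σ(L/AE) = 0.8481/1.041×10⁻⁵ = 81.43 kN (compressive).
σ_{aluminium} = P / A = 81430 / 425 = 191.6 MPa.

σ ≈ 192 MPa (compressive)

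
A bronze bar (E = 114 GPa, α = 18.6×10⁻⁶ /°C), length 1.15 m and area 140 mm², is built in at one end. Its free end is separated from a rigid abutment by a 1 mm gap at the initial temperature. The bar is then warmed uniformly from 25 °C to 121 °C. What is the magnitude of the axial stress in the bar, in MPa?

If the wall were absent the bar would grow by αΔT L = 18.6×10⁻⁶ × 96 × 1150 = 2.053 mm.
The gap closes (δ_free > 1 mm) and the wall then resists a further 2.053 − 1 = 1.053 mm of expansion.
That suppressed elongation corresponds to σ = E·Δ/L = 114×10³ × 1.053/1150 = 104.4 MPa.

σ ≈ 104 MPa (compressive)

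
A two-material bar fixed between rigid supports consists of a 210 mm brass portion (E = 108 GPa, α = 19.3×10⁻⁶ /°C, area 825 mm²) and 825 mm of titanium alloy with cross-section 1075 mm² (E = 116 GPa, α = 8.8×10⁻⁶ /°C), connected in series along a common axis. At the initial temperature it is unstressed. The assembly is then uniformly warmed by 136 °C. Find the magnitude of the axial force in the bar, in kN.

With the walls removed the bar would change length by δ_free = Σ αᵢΔT Lᵢ = 19.3×10⁻⁶×136×210 + 8.8×10⁻⁶×136×825 = 1.539 mm.
The walls prevent any net length change, so an axial force P (same in every segment) develops. Compatibility: P · Σ Lᵢ/(AᵢEᵢ) = δ_free.
The series flexibility is Σ Lᵢ/(AᵢEᵢ) = 210/(825×108×10³) + 825/(1075×116×10³) = 8.973×10⁻⁶ mm/N.
P = 1.539 / 8.973×10⁻⁶ = 171500 N = 171.5 kN, compressive.

P ≈ 171 kN (compressive)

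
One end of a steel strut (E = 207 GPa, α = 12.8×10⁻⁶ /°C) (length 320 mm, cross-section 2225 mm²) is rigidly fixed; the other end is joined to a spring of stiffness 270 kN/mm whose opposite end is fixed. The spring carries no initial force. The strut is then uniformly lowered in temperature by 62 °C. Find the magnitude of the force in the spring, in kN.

Free thermal contraction: δ_free = αΔT L = 12.8×10⁻⁶ × 62 × 320 = 0.254 mm.
Let P be the tensile force in the spring. The strut extends elastically by PL/(AE) and the spring stretches by P/k; together these equal δ_free.
So P = δ_free / [L/(AE) + 1/k] = 0.254 / [ 320/(2225×207×10³) + 1/(270×10³) ].
P = 0.254 / 4.398×10⁻⁶ = 57740 N.

P ≈ 57.7 kN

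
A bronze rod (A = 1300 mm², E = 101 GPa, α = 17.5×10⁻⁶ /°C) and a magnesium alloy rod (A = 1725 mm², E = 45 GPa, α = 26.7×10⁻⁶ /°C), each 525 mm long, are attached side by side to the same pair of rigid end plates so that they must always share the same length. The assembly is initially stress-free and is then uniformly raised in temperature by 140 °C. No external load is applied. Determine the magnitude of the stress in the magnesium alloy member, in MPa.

σ ≈ 36.4 MPa (compressive)

Both members must finish at the same length. With the larger α, the magnesium alloy tends to over-expand; the plates restrain it, putting the magnesium alloy in compression and the bronze in tension. With no external load the two internal forces are equal and opposite, magnitude P.
Compatibility of the two members (thermal + elastic change equal): (α₁ − α₂)ΔT = P·[1/(A₁E₁) + 1/(A₂E₂)].
|α₁ − α₂|·ΔT = 9.2×10⁻⁶ × 140 = 0.001288.
1/(A₁E₁) + 1/(A₂E₂) = 1/(1300×101×10³) + 1/(1725×45×10³) = 2.05×10⁻⁸ N⁻¹.
So P = 0.001288 / 2.05×10⁻⁸ = 62.83 kN.
σ_{magnesium alloy} = P/A₂ = 62830/1725 = 36.43 MPa, compressive.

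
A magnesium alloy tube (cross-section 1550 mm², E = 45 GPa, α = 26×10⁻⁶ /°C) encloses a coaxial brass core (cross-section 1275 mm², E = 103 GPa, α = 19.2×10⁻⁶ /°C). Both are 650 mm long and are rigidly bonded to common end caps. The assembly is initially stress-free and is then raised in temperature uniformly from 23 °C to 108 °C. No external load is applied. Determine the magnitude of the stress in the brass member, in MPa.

Equilibrium of a rigid end plate with no external load gives equal and opposite internal forces ±P in the two members. Since α_{magnesium alloy} > α_{brass}, heating drives the magnesium alloy into compression and the brass into tension.
Equating the net (thermal + elastic) strains gives |α₁ − α₂|·ΔT = P·[1/(A₁E₁) + 1/(A₂E₂)].
|α₁ − α₂|·ΔT = 6.8×10⁻⁶ × 85 = 0.000578.
1/(A₁E₁) + 1/(A₂E₂) = 1/(1550×45×10³) + 1/(1275×103×10³) = 2.195×10⁻⁸ N⁻¹.
So P = 0.000578 / 2.195×10⁻⁸ = 26.33 kN.
σ_{brass} = P/A₂ = 26330/1275 = 20.65 MPa, tensile.

σ ≈ 20.7 MPa (tensile)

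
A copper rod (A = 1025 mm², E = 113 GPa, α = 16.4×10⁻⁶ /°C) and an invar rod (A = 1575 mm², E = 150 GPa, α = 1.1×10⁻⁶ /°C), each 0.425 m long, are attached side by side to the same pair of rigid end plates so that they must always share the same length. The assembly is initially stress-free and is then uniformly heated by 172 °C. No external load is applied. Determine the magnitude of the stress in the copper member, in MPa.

Equilibrium of a rigid end plate with no external load gives equal and opposite internal forces ±P in the two members. Since α_{copper} > α_{invar}, heating drives the copper into compression and the invar into tension.
Equating the net (thermal + elastic) strains gives |α₁ − α₂|·ΔT = P·[1/(A₁E₁) + 1/(A₂E₂)].
|α₁ − α₂|·ΔT = 15.3×10⁻⁶ × 172 = 0.002632.
1/(A₁E₁) + 1/(A₂E₂) = 1/(1025×113×10³) + 1/(1575×150×10³) = 1.287×10⁻⁸ N⁻¹.
So P = 0.002632 / 1.287×10⁻⁸ = 204.5 kN.
σ_{copper} = P/A₁ = 204500/1025 = 199.5 MPa, compressive.

σ ≈ 200 MPa (compressive)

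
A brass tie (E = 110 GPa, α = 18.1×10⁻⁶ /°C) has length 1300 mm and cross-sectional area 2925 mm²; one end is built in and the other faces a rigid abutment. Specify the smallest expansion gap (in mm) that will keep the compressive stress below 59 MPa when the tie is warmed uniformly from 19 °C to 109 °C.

Free expansion if unrestrained: δ_free = αΔT L = 18.1×10⁻⁶ × 90 × 1300 = 2.118 mm.
At the allowable stress the elastic shortening the wall may impose is σL/E = 59 × 1300 / (110×10³) = 0.6973 mm.
The gap must absorb the remainder: g_min = 2.118 − 0.6973 = 1.42 mm.

g ≈ 1.42 mm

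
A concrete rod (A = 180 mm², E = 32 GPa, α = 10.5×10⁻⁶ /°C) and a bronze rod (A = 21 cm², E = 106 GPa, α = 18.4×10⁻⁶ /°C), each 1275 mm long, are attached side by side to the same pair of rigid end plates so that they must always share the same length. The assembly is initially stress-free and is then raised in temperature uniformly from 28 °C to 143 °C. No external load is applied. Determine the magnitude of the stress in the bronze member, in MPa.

The bronze has the larger α, so on heating it would change length more than the concrete if both were free. The rigid plates force a common final length, so the bronze is put into compression and the concrete into tension, with equal and opposite forces P (no external load).
Equating the net (thermal + elastic) strains gives |α₁ − α₂|·ΔT = P·[1/(A₁E₁) + 1/(A₂E₂)].
|α₁ − α₂|·ΔT = 7.9×10⁻⁶ × 115 = 0.0009085.
1/(A₁E₁) + 1/(A₂E₂) = 1/(180×32×10³) + 1/(2100×106×10³) = 1.781×10⁻⁷ N⁻¹.
P = 0.0009085 / 1.781×10⁻⁷ = 5101 N = 5.101 kN.
σ_{bronze} = P/A₂ = 5101/2100 = 2.429 MPa, compressive.

σ ≈ 2.43 MPa (compressive)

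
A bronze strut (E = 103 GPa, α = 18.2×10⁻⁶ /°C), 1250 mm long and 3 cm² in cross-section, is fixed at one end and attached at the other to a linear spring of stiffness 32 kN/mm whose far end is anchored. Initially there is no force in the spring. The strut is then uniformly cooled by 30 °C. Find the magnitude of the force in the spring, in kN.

The unrestrained thermal change is αΔT L = 18.2×10⁻⁶ × 30 × 1250 = 0.6825 mm.
Let P be the tensile force in the spring. The strut extends elastically by PL/(AE) and the spring stretches by P/k; together these equal δ_free.
P [ L/(AE) + 1/k ] = δ_free → P [ 1250/(300×103×10³) + 1/(32×10³) ] = 0.6825.
P = 0.6825 / 7.17×10⁻⁵ = 9518 N.

P ≈ 9.52 kN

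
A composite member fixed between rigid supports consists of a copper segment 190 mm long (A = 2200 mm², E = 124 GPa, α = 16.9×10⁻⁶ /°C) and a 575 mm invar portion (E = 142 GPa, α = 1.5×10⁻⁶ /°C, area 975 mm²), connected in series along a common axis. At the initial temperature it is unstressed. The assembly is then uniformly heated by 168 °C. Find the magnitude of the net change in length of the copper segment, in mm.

|ΔL| ≈ 0.441 mm

Free thermal expansion of the whole bar: Σ αᵢΔT Lᵢ = 16.9×10⁻⁶×168×190 + 1.5×10⁻⁶×168×575 = 0.6843 mm.
The walls prevent any net length change, so an axial force P (same in every segment) develops. Compatibility: P · Σ Lᵢ/(AᵢEᵢ) = δ_free.
Σ Lᵢ/(AᵢEᵢ) = 190/(2200×124×10³) + 575/(975×142×10³) = 4.85×10⁻⁶ mm/N.
P = 0.6843 / 4.85×10⁻⁶ = 141100 N = 141.1 kN, compressive.
For the copper segment, free thermal change = 16.9×10⁻⁶×168×190 = 0.5394 mm and elastic change from P = 141100×190/(2200×124×10³) = 0.09828 mm; these oppose, so the net change is 0.441 mm (segment lengthens).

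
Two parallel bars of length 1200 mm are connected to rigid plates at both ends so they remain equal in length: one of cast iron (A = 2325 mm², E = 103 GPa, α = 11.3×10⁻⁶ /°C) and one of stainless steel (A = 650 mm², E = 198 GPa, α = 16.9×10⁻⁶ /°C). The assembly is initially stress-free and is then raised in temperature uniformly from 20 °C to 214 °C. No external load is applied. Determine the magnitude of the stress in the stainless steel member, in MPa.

Equilibrium of a rigid end plate with no external load gives equal and opposite internal forces ±P in the two members. Since α_{stainless steel} > α_{cast iron}, heating drives the stainless steel into compression and the cast iron into tension.
Compatibility of the two members (thermal + elastic change equal): (α₁ − α₂)ΔT = P·[1/(A₁E₁) + 1/(A₂E₂)].
|α₁ − α₂|·ΔT = 5.6×10⁻⁶ × 194 = 0.001086.
1/(A₁E₁) + 1/(A₂E₂) = 1/(2325×103×10³) + 1/(650×198×10³) = 1.195×10⁻⁸ N⁻¹.
So P = 0.001086 / 1.195×10⁻⁸ = 90.94 kN.
σ_{stainless steel} = P/A₂ = 90940/650 = 139.9 MPa, compressive.

σ ≈ 140 MPa (compressive)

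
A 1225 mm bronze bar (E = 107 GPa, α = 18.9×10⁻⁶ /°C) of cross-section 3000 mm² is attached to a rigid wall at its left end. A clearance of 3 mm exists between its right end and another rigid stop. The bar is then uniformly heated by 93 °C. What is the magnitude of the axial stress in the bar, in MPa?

Free thermal elongation = αΔT L = 18.9×10⁻⁶ × 93 × 1225 = 2.153 mm.
This is smaller than the 3 mm clearance, so the bar expands freely without reaching the stop — the stress is zero.

σ ≈ 0 MPa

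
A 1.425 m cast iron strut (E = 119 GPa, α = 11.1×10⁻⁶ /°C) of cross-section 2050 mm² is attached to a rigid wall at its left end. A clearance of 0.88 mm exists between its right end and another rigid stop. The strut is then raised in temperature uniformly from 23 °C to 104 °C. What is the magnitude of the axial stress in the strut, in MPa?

σ ≈ 33.5 MPa (compressive)

If the wall were absent the strut would grow by αΔT L = 11.1×10⁻⁶ × 81 × 1425 = 1.281 mm.
After closing the 0.88 mm clearance, 1.281 − 0.88 = 0.4012 mm of expansion remains to be suppressed by the wall.
That suppressed elongation corresponds to σ = E·Δ/L = 119×10³ × 0.4012/1425 = 33.51 MPa.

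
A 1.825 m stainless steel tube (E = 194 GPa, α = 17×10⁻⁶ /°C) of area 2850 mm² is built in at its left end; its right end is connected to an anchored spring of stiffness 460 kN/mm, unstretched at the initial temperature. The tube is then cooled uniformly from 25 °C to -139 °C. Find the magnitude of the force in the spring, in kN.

Free thermal contraction: δ_free = αΔT L = 17×10⁻⁶ × 164 × 1825 = 5.088 mm.
With a force P in the spring, the elastic change of the tube is PL/(AE) and that of the spring is P/k; compatibility requires their sum to equal δ_free.
So P = δ_free / [L/(AE) + 1/k] = 5.088 / [ 1825/(2850×194×10³) + 1/(460×10³) ].
P = 5.088 / 5.475×10⁻⁶ = 929400 N.

P ≈ 929 kN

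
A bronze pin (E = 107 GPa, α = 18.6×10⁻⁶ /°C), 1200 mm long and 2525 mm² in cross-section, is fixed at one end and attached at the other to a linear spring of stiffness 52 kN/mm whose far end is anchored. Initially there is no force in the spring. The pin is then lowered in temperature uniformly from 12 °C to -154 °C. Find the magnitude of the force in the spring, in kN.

P ≈ 157 kN

Free thermal contraction: δ_free = αΔT L = 18.6×10⁻⁶ × 166 × 1200 = 3.705 mm.
With a force P in the spring, the elastic change of the pin is PL/(AE) and that of the spring is P/k; compatibility requires their sum to equal δ_free.
So P = δ_free / [L/(AE) + 1/k] = 3.705 / [ 1200/(2525×107×10³) + 1/(52×10³) ].
P = 3.705 / 2.367×10⁻⁵ = 156500 N.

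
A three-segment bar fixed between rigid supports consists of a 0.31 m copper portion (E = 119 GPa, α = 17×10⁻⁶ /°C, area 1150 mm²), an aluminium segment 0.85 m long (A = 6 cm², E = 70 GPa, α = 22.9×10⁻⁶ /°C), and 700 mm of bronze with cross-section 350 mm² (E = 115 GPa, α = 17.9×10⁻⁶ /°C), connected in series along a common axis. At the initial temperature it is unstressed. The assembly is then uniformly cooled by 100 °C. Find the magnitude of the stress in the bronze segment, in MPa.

σ ≈ 267 MPa (tensile)

If the supports were absent, the total length change would be Σ αᵢΔT Lᵢ = 17×10⁻⁶×100×310 + 22.9×10⁻⁶×100×850 + 17.9×10⁻⁶×100×700 = 3.726 mm.
The rigid supports impose zero overall length change; the single axial force P common to all segments must satisfy P Σ Lᵢ/(AᵢEᵢ) = δ_free.
The series flexibility is Σ Lᵢ/(AᵢEᵢ) = 310/(1150×119×10³) + 850/(600×70×10³) + 700/(350×115×10³) = 3.989×10⁻⁵ mm/N.
Hence P = δ_free / Σ(L/AE) = 3.726/3.989×10⁻⁵ = 93.41 kN (tensile).
σ_{bronze} = P / A = 93410 / 350 = 266.9 MPa.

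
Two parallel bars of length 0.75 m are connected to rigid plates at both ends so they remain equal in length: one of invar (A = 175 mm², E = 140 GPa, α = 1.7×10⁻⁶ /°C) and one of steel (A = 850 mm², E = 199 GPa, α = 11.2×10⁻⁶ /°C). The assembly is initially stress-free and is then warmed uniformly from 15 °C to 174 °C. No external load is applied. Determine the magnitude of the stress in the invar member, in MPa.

Both members must finish at the same length. With the larger α, the steel tends to over-expand; the plates restrain it, putting the steel in compression and the invar in tension. With no external load the two internal forces are equal and opposite, magnitude P.
Equating the net (thermal + elastic) strains gives |α₁ − α₂|·ΔT = P·[1/(A₁E₁) + 1/(A₂E₂)].
|α₁ − α₂|·ΔT = 9.5×10⁻⁶ × 159 = 0.00151.
1/(A₁E₁) + 1/(A₂E₂) = 1/(175×140×10³) + 1/(850×199×10³) = 4.673×10⁻⁸ N⁻¹.
So P = 0.00151 / 4.673×10⁻⁸ = 32.33 kN.
σ_{invar} = P/A₁ = 32330/175 = 184.7 MPa, tensile.

σ ≈ 185 MPa (tensile)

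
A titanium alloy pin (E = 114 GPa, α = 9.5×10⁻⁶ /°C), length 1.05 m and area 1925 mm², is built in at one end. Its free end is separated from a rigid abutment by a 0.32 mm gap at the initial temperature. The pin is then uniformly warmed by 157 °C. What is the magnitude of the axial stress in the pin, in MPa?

σ ≈ 135 MPa (compressive)

Unrestrained expansion: δ_free = αΔT L = 9.5×10⁻⁶ × 157 × 1050 = 1.566 mm.
The gap closes (δ_free > 0.32 mm) and the wall then resists a further 1.566 − 0.32 = 1.246 mm of expansion.
That suppressed elongation corresponds to σ = E·Δ/L = 114×10³ × 1.246/1050 = 135.3 MPa.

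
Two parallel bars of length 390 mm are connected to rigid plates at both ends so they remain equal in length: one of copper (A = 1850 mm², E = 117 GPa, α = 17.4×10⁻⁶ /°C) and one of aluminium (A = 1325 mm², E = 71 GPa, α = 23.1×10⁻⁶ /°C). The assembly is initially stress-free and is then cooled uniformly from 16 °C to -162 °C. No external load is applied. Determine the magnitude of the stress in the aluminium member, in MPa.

σ ≈ 50.2 MPa (tensile)

Equilibrium of a rigid end plate with no external load gives equal and opposite internal forces ±P in the two members. Since α_{aluminium} > α_{copper}, cooling drives the aluminium into tension and the copper into compression.
Setting the final lengths equal and cancelling L: (α₁ − α₂)ΔT = P/(A₁E₁) + P/(A₂E₂).
|α₁ − α₂|·ΔT = 5.7×10⁻⁶ × 178 = 0.001015.
1/(A₁E₁) + 1/(A₂E₂) = 1/(1850×117×10³) + 1/(1325×71×10³) = 1.525×10⁻⁸ N⁻¹.
P = 0.001015 / 1.525×10⁻⁸ = 66530 N = 66.53 kN.
σ_{aluminium} = P/A₂ = 66530/1325 = 50.21 MPa, tensile.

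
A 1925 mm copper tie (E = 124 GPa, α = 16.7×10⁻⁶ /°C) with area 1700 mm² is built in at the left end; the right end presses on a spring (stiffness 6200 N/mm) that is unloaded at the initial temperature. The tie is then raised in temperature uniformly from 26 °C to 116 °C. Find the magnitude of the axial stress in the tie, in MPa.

The unrestrained thermal change is αΔT L = 16.7×10⁻⁶ × 90 × 1925 = 2.893 mm.
With a force P in the spring, the elastic change of the tie is PL/(AE) and that of the spring is P/k; compatibility requires their sum to equal δ_free.
P [ L/(AE) + 1/k ] = δ_free → P [ 1925/(1700×124×10³) + 1/(6200) ] = 2.893.
P = 2.893 / 0.0001704 = 16980 N.
σ = P/A = 16980/1700 = 9.987 MPa.

σ ≈ 9.99 MPa (compressive)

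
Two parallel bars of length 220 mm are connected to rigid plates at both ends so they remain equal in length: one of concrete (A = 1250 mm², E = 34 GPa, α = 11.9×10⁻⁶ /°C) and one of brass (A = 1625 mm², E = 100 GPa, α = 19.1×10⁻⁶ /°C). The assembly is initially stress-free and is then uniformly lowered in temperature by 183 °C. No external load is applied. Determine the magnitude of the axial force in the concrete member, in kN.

P ≈ 44.4 kN (compressive in the concrete)

The brass has the larger α, so on cooling it would change length more than the concrete if both were free. The rigid plates force a common final length, so the brass is put into tension and the concrete into compression, with equal and opposite forces P (no external load).
Equating the net (thermal + elastic) strains gives |α₁ − α₂|·ΔT = P·[1/(A₁E₁) + 1/(A₂E₂)].
|α₁ − α₂|·ΔT = 7.2×10⁻⁶ × 183 = 0.001318.
1/(A₁E₁) + 1/(A₂E₂) = 1/(1250×34×10³) + 1/(1625×100×10³) = 2.968×10⁻⁸ N⁻¹.
So P = 0.001318 / 2.968×10⁻⁸ = 44.39 kN.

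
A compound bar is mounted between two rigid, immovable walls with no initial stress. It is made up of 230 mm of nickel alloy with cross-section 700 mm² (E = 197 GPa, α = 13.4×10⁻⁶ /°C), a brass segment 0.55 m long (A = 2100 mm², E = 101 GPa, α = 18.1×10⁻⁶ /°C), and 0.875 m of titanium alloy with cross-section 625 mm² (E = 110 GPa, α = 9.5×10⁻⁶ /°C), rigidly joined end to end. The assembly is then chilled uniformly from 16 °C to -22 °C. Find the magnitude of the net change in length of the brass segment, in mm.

If the supports were absent, the total length change would be Σ αᵢΔT Lᵢ = 13.4×10⁻⁶×38×230 + 18.1×10⁻⁶×38×550 + 9.5×10⁻⁶×38×875 = 0.8113 mm.
The walls prevent any net length change, so an axial force P (same in every segment) develops. Compatibility: P · Σ Lᵢ/(AᵢEᵢ) = δ_free.
The series flexibility is Σ Lᵢ/(AᵢEᵢ) = 230/(700×197×10³) + 550/(2100×101×10³) + 875/(625×110×10³) = 1.699×10⁻⁵ mm/N.
So P = 0.8113 / 1.699×10⁻⁵ = 47.76 kN, tensile.
For the brass segment, free thermal change = 18.1×10⁻⁶×38×550 = 0.3783 mm and elastic change from P = 47760×550/(2100×101×10³) = 0.1238 mm; these oppose, so the net change is 0.254 mm (segment shortens).

|ΔL| ≈ 0.254 mm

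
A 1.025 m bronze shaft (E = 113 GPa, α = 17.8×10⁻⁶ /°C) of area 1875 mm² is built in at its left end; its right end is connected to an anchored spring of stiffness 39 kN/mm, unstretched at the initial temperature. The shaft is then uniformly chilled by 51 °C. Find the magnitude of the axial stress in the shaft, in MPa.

The unrestrained thermal change is αΔT L = 17.8×10⁻⁶ × 51 × 1025 = 0.9305 mm.
With a force P in the spring, the elastic change of the shaft is PL/(AE) and that of the spring is P/k; compatibility requires their sum to equal δ_free.
So P = δ_free / [L/(AE) + 1/k] = 0.9305 / [ 1025/(1875×113×10³) + 1/(39×10³) ].
P = 0.9305 / 3.048×10⁻⁵ = 30530 N.
σ = P/A = 30530/1875 = 16.28 MPa.

σ ≈ 16.3 MPa (tensile)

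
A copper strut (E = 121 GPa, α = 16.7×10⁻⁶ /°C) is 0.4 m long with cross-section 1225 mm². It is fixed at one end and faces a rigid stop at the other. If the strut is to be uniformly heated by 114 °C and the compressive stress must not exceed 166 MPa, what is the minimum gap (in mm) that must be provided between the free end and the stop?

With no wall the strut would lengthen by αΔT L = 16.7×10⁻⁶ × 114 × 400 = 0.7615 mm.
At the allowable stress the elastic shortening the wall may impose is σL/E = 166 × 400 / (121×10³) = 0.5488 mm.
The gap must absorb the remainder: g_min = 0.7615 − 0.5488 = 0.2128 mm.

g ≈ 0.213 mm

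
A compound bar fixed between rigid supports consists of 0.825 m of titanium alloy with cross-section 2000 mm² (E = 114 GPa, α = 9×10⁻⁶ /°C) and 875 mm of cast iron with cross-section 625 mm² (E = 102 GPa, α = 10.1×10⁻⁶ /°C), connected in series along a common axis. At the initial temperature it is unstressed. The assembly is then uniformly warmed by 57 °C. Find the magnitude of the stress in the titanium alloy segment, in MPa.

σ ≈ 26.7 MPa (compressive)

With the walls removed the bar would change length by δ_free = Σ αᵢΔT Lᵢ = 9×10⁻⁶×57×825 + 10.1×10⁻⁶×57×875 = 0.927 mm.
The rigid supports impose zero overall length change; the single axial force P common to all segments must satisfy P Σ Lᵢ/(AᵢEᵢ) = δ_free.
The series flexibility is Σ Lᵢ/(AᵢEᵢ) = 825/(2000×114×10³) + 875/(625×102×10³) = 1.734×10⁻⁵ mm/N.
Hence P = δ_free / Σ(L/AE) = 0.927/1.734×10⁻⁵ = 53.45 kN (compressive).
σ_{titanium alloy} = P / A = 53450 / 2000 = 26.72 MPa.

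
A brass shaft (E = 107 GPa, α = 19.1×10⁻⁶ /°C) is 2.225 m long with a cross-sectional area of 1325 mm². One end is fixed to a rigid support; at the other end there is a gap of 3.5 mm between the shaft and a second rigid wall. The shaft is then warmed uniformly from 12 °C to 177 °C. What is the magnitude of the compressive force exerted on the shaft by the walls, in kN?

P ≈ 224 kN

Free thermal elongation = αΔT L = 19.1×10⁻⁶ × 165 × 2225 = 7.012 mm.
This exceeds the 3.5 mm gap, so the wall pushes back. The portion of expansion that must be recovered elastically is δ_free − gap = 7.012 − 3.5 = 3.512 mm.
So σ = E(δ_free − g)/L = 107×10³ × 3.512/2225 = 168.9 MPa.
P = σA = 168.9 × 1325 = 223.8 kN.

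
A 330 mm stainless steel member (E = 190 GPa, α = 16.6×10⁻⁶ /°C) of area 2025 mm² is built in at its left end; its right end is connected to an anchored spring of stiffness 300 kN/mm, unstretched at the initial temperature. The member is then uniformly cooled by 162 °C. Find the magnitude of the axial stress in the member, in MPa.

σ ≈ 105 MPa (tensile)

The unrestrained thermal change is αΔT L = 16.6×10⁻⁶ × 162 × 330 = 0.8874 mm.
Let P be the tensile force in the spring. The member extends elastically by PL/(AE) and the spring stretches by P/k; together these equal δ_free.
So P = δ_free / [L/(AE) + 1/k] = 0.8874 / [ 330/(2025×190×10³) + 1/(300×10³) ].
P = 0.8874 / 4.191×10⁻⁶ = 211700 N.
σ = P/A = 211700/2025 = 104.6 MPa.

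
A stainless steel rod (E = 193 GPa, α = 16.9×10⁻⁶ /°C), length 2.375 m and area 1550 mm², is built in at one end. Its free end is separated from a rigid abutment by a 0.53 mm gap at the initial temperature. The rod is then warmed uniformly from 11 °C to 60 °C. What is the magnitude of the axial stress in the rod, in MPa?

Unrestrained expansion: δ_free = αΔT L = 16.9×10⁻⁶ × 49 × 2375 = 1.967 mm.
The gap closes (δ_free > 0.53 mm) and the wall then resists a further 1.967 − 0.53 = 1.437 mm of expansion.
Compatibility: PL/(AE) = 1.437 mm, so σ = P/A = E × (1.437/2375) = 116.8 MPa.

σ ≈ 117 MPa (compressive)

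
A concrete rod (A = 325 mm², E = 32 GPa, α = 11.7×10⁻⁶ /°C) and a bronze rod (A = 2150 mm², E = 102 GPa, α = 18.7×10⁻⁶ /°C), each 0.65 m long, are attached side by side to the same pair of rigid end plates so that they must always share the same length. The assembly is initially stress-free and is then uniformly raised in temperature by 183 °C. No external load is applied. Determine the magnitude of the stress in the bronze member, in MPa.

σ ≈ 5.92 MPa (compressive)

Equilibrium of a rigid end plate with no external load gives equal and opposite internal forces ±P in the two members. Since α_{bronze} > α_{concrete}, heating drives the bronze into compression and the concrete into tension.
Compatibility of the two members (thermal + elastic change equal): (α₁ − α₂)ΔT = P·[1/(A₁E₁) + 1/(A₂E₂)].
|α₁ − α₂|·ΔT = 7×10⁻⁶ × 183 = 0.001281.
1/(A₁E₁) + 1/(A₂E₂) = 1/(325×32×10³) + 1/(2150×102×10³) = 1.007×10⁻⁷ N⁻¹.
So P = 0.001281 / 1.007×10⁻⁷ = 12.72 kN.
σ_{bronze} = P/A₂ = 12720/2150 = 5.916 MPa, compressive.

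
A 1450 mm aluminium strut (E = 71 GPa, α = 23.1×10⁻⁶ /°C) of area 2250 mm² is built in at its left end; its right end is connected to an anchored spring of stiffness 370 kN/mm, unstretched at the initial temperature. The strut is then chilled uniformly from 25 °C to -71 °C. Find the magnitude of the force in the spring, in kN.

If the spring were absent the strut would shorten by αΔT L = 23.1×10⁻⁶ × 96 × 1450 = 3.216 mm.
With a force P in the spring, the elastic change of the strut is PL/(AE) and that of the spring is P/k; compatibility requires their sum to equal δ_free.
So P = δ_free / [L/(AE) + 1/k] = 3.216 / [ 1450/(2250×71×10³) + 1/(370×10³) ].
P = 3.216 / 1.178×10⁻⁵ = 273000 N.

P ≈ 273 kN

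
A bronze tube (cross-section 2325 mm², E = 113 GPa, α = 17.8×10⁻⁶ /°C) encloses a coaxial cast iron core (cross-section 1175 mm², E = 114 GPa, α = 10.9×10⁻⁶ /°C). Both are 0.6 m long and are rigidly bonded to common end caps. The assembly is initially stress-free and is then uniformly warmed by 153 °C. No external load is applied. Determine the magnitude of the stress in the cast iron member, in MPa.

Equilibrium of a rigid end plate with no external load gives equal and opposite internal forces ±P in the two members. Since α_{bronze} > α_{cast iron}, heating drives the bronze into compression and the cast iron into tension.
Compatibility of the two members (thermal + elastic change equal): (α₁ − α₂)ΔT = P·[1/(A₁E₁) + 1/(A₂E₂)].
|α₁ − α₂|·ΔT = 6.9×10⁻⁶ × 153 = 0.001056.
1/(A₁E₁) + 1/(A₂E₂) = 1/(2325×113×10³) + 1/(1175×114×10³) = 1.127×10⁻⁸ N⁻¹.
So P = 0.001056 / 1.127×10⁻⁸ = 93.66 kN.
σ_{cast iron} = P/A₂ = 93660/1175 = 79.71 MPa, tensile.

σ ≈ 79.7 MPa (tensile)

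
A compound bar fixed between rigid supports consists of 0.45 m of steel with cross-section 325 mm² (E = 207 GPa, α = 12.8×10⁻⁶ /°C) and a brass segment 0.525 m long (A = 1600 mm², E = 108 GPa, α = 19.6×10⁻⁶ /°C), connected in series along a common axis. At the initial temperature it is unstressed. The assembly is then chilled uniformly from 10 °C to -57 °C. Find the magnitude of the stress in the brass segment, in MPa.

σ ≈ 69.1 MPa (tensile)

With the walls removed the bar would change length by δ_free = Σ αᵢΔT Lᵢ = 12.8×10⁻⁶×67×450 + 19.6×10⁻⁶×67×525 = 1.075 mm.
The walls prevent any net length change, so an axial force P (same in every segment) develops. Compatibility: P · Σ Lᵢ/(AᵢEᵢ) = δ_free.
Σ Lᵢ/(AᵢEᵢ) = 450/(325×207×10³) + 525/(1600×108×10³) = 9.727×10⁻⁶ mm/N.
So P = 1.075 / 9.727×10⁻⁶ = 110.6 kN, tensile.
σ_{brass} = P / A = 110600 / 1600 = 69.09 MPa.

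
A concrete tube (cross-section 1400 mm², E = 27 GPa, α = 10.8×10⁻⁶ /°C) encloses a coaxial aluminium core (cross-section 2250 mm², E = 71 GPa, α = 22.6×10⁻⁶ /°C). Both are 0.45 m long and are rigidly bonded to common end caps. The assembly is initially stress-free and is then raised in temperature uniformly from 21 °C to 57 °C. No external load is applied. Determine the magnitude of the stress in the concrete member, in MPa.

σ ≈ 9.27 MPa (tensile)

The aluminium has the larger α, so on heating it would change length more than the concrete if both were free. The rigid plates force a common final length, so the aluminium is put into compression and the concrete into tension, with equal and opposite forces P (no external load).
Setting the final lengths equal and cancelling L: (α₁ − α₂)ΔT = P/(A₁E₁) + P/(A₂E₂).
|α₁ − α₂|·ΔT = 11.8×10⁻⁶ × 36 = 0.0004248.
1/(A₁E₁) + 1/(A₂E₂) = 1/(1400×27×10³) + 1/(2250×71×10³) = 3.271×10⁻⁸ N⁻¹.
So P = 0.0004248 / 3.271×10⁻⁸ = 12.98 kN.
σ_{concrete} = P/A₁ = 12980/1400 = 9.275 MPa, tensile.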